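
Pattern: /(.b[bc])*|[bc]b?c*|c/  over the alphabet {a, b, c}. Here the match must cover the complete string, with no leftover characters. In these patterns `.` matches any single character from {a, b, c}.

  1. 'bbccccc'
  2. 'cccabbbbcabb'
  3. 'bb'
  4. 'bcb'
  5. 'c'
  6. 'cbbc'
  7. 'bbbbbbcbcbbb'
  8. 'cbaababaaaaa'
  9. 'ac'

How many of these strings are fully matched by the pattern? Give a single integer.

4

1 → match
2 → no match
3 → match
4 → no match
5 → match
6 → no match
7 → match
8 → no match
9 → no match
Total matched: 4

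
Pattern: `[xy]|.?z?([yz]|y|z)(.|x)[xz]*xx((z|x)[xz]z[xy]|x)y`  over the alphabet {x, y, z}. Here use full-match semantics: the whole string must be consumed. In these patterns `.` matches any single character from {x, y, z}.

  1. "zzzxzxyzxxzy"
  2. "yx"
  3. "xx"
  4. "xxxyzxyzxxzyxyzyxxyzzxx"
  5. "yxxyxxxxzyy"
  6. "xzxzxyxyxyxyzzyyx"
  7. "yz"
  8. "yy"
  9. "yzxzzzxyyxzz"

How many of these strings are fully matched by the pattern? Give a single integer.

1 → no match
2 → no match
3 → no match
4 → no match
5 → no match
6 → no match
7 → no match
8 → no match
9 → no match
Total matched: 0

0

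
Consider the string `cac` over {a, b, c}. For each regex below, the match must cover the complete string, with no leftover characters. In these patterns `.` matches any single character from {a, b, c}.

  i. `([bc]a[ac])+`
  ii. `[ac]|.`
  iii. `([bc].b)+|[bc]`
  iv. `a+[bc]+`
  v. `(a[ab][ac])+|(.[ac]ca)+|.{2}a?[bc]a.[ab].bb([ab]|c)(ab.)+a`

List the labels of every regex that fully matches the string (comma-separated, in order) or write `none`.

i

i → match
ii → no match
iii → no match
iv → no match — must start with `a`
v → no match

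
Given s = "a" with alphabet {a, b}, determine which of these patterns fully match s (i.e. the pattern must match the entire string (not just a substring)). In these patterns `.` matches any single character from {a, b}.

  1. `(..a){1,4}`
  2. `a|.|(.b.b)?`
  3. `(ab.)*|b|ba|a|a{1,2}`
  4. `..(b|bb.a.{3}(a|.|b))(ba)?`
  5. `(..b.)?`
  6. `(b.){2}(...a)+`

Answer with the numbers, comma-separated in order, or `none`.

2, 3

1 → no match
2 → match
3 → match
4 → no match
5 → no match
6 → no match — must start with "b"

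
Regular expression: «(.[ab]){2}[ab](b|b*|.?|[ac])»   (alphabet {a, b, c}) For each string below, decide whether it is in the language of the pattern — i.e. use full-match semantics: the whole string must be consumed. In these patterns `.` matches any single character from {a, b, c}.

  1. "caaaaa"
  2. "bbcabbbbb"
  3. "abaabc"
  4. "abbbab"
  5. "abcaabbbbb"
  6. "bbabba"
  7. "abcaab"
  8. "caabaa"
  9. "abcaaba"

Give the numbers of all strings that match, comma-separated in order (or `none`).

1 → match
2 → match
3 → match
4 → match
5 → match
6 → match
7 → match
8 → match
9 → no match

1, 2, 3, 4, 5, 6, 7, 8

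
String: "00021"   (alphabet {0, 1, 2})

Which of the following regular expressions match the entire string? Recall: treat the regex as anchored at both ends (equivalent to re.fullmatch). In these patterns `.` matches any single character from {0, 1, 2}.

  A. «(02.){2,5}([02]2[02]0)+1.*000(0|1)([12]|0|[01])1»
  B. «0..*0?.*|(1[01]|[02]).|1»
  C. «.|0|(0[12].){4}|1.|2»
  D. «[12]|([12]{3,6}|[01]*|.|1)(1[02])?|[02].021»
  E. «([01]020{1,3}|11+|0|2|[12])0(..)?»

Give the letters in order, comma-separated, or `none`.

A → no match — must start with "02"
B → match
C → no match
D → match
E → no match

B, D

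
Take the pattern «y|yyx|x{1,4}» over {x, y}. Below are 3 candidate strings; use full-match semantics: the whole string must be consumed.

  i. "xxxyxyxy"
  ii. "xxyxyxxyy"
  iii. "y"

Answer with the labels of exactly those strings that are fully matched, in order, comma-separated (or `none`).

iii

i → no match
ii → no match
iii → match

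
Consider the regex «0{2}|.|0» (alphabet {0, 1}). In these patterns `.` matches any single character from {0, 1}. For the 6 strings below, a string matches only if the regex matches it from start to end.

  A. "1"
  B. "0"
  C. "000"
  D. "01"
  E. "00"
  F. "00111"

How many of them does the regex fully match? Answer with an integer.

A → match
B → match
C → no match
D → no match
E → match
F → no match
Total matched: 3

3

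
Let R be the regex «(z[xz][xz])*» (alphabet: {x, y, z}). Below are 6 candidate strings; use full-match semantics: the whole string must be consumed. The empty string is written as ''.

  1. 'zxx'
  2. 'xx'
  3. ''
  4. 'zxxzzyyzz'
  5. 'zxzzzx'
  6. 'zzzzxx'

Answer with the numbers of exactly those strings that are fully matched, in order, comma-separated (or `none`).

1, 3, 5, 6

1. 'zxx' → match
2. 'xx' → no match
3. '' → match
4. 'zxxzzyyzz' → no match
5. 'zxzzzx' → match
6. 'zzzzxx' → match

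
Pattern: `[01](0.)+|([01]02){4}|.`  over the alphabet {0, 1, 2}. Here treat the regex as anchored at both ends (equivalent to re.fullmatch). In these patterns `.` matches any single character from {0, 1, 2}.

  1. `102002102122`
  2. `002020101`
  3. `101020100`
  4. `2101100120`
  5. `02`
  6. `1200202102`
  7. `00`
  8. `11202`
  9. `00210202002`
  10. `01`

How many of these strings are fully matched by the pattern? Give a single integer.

2

1 → no match
2 → match
3 → match
4 → no match
5 → no match
6 → no match
7 → no match
8 → no match
9 → no match
10 → no match
Total matched: 2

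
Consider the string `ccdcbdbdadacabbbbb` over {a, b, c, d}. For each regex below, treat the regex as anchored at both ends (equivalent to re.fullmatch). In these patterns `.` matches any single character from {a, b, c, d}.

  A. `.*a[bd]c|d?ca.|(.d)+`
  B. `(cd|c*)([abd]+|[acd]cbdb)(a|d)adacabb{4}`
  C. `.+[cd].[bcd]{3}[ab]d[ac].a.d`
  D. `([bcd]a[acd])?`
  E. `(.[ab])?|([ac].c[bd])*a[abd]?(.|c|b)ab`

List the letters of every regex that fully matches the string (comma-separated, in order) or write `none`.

A → no match
B → match
C → no match — must end with `d`
D → no match
E → no match

B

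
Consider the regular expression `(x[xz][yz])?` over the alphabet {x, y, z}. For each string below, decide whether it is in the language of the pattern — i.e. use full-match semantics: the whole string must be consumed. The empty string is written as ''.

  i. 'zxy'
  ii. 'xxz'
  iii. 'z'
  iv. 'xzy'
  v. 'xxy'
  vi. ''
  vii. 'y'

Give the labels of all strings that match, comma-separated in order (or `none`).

ii, iv, v, vi

i → no match
ii → match
iii → no match
iv → match
v → match
vi → match
vii → no match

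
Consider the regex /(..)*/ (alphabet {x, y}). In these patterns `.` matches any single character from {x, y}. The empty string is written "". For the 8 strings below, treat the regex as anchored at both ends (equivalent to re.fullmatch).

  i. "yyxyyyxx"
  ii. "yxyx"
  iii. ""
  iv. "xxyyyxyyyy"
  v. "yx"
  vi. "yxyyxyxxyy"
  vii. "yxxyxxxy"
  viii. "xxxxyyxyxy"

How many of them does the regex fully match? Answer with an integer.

i → match
ii → match
iii → match
iv → match
v → match
vi → match
vii → match
viii → match
Total matched: 8

8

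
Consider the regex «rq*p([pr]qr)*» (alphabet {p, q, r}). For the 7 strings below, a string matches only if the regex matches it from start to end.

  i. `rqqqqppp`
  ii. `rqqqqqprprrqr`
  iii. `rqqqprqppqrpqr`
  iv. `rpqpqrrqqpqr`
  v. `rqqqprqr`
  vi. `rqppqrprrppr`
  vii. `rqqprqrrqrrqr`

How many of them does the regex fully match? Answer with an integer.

2

i. `rqqqqppp` → no match
ii → no match
iii → no match
iv. `rpqpqrrqqpqr` → no match
v. `rqqqprqr` → match
vi. `rqppqrprrppr` → no match
vii → match
Total matched: 2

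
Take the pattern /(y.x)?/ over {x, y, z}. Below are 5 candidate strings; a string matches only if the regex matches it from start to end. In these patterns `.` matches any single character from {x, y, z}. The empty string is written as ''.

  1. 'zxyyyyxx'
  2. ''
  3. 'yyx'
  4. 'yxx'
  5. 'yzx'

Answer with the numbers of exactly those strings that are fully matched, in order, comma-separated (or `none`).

2, 3, 4, 5

1. 'zxyyyyxx' → no match
2. '' → match
3. 'yyx' → match
4. 'yxx' → match
5. 'yzx' → match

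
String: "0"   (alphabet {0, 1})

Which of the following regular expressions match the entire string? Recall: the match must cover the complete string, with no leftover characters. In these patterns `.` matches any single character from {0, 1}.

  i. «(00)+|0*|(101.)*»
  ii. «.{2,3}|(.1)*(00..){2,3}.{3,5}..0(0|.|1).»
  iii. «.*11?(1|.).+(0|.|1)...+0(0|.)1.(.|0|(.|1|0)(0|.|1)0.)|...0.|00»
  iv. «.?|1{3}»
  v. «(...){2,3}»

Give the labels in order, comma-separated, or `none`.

i → match
ii → no match
iii → no match
iv → match
v → no match

i, iv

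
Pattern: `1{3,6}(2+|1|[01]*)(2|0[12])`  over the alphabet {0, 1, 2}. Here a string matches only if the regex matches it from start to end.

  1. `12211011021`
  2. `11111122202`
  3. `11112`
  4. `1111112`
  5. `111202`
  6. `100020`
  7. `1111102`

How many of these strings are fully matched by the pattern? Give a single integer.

1 → no match
2 → match
3 → match
4 → match
5 → match
6 → no match
7 → match
Total matched: 5

5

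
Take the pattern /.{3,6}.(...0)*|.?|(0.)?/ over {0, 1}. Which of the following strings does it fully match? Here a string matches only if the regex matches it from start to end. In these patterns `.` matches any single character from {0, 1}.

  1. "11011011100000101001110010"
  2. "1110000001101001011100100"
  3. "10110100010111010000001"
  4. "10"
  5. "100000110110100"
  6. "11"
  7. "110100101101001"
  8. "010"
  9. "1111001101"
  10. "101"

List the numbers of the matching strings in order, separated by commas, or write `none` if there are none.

1 → no match
2 → no match
3 → no match
4 → no match
5 → no match
6 → no match
7 → no match
8 → no match
9 → no match
10 → no match

none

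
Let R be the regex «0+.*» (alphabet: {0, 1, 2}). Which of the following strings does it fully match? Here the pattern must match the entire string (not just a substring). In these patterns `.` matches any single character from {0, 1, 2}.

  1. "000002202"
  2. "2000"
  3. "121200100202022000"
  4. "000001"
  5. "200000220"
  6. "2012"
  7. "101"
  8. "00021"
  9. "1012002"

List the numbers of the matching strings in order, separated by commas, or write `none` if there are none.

1, 4, 8

1 → match
2 → no match — must start with "0"
3 → no match — must start with "0"
4 → match
5 → no match — must start with "0"
6 → no match — must start with "0"
7 → no match — must start with "0"
8 → match
9 → no match — must start with "0"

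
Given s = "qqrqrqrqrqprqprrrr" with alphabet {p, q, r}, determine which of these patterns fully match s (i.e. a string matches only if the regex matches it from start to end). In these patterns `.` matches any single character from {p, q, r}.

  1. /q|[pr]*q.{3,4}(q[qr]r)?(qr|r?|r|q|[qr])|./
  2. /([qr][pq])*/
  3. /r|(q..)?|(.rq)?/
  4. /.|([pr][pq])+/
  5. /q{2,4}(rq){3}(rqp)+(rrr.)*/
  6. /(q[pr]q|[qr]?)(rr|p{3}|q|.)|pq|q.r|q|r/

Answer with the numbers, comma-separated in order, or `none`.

1 → no match
2 → no match
3 → no match
4 → no match
5 → match
6 → no match

5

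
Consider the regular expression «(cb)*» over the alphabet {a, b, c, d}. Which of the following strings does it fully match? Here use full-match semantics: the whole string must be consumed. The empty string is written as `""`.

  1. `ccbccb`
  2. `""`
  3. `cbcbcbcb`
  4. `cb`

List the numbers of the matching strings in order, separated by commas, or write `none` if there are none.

1 → no match
2 → match
3 → match
4 → match

2, 3, 4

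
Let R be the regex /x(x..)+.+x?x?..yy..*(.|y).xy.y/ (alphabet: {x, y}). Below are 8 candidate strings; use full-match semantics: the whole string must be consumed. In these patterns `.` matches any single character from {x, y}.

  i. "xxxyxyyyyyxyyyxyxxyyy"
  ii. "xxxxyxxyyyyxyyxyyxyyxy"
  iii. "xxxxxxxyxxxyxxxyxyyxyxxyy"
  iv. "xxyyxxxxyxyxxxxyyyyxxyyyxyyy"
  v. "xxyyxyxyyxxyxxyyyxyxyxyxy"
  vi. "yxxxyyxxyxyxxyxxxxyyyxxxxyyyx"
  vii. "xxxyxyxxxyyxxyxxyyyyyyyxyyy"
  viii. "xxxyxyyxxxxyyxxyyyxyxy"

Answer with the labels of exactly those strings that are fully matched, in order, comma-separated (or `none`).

i, iv, v, vii, viii

i → match
ii → no match
iii → no match
iv → match
v → match
vi → no match — must start with "xx"
vii → match
viii → match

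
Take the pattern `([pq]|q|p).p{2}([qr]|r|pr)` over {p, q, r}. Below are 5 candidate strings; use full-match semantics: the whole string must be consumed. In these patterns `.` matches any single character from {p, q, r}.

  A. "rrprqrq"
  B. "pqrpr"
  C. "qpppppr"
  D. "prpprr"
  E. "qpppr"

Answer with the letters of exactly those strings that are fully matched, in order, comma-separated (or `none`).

E

A → no match
B → no match
C → no match
D → no match
E → match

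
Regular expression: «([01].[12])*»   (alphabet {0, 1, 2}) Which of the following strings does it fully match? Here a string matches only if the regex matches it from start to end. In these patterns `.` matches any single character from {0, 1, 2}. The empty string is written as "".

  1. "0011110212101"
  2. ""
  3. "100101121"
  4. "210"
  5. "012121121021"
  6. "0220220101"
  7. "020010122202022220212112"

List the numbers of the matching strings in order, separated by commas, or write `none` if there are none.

1 → no match
2 → match
3 → no match
4 → no match
5 → match
6 → no match
7 → no match

2, 5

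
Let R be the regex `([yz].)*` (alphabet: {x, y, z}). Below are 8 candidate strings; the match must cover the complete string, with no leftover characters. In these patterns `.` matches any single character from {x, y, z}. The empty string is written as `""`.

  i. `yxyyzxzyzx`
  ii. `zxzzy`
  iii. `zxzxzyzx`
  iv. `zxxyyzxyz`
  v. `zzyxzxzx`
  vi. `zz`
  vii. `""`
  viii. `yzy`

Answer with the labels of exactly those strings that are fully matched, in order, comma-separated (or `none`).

i. `yxyyzxzyzx` → match
ii. `zxzzy` → no match
iii. `zxzxzyzx` → match
iv. `zxxyyzxyz` → no match
v. `zzyxzxzx` → match
vi. `zz` → match
vii. `""` → match
viii. `yzy` → no match

i, iii, v, vi, vii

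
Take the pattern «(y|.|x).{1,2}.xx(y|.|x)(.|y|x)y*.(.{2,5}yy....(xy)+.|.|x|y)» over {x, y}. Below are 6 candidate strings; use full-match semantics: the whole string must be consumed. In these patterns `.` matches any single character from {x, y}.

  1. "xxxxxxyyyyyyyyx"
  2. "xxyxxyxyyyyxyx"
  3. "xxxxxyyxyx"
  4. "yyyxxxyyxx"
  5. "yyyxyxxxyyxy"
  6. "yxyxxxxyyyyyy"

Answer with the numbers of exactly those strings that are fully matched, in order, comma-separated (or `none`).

1, 4, 6

1 → match
2 → no match
3 → no match
4 → match
5 → no match
6 → match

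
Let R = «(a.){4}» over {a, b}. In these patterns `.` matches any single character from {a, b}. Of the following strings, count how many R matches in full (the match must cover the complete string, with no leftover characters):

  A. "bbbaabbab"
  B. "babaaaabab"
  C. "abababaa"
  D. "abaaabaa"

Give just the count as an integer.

A → no match — must start with "a"
B → no match — must start with "a"
C → match
D → match
Total matched: 2

2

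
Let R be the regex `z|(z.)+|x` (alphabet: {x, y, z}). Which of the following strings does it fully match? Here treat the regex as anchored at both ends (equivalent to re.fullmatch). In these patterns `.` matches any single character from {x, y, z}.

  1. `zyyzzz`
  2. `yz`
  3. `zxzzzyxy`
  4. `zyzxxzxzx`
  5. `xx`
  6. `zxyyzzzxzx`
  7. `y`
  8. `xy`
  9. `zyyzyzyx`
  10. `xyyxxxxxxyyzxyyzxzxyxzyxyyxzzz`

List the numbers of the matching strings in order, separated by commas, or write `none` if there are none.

none

1. `zyyzzz` → no match
2. `yz` → no match
3. `zxzzzyxy` → no match
4. `zyzxxzxzx` → no match
5. `xx` → no match
6. `zxyyzzzxzx` → no match
7. `y` → no match
8. `xy` → no match
9. `zyyzyzyx` → no match
10 → no match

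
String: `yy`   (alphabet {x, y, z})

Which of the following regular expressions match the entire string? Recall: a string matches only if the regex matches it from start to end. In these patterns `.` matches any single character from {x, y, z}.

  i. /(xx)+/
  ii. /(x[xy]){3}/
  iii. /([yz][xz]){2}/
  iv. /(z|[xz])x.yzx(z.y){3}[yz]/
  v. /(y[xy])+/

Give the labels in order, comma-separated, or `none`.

v

i → no match — must start with `xx`
ii → no match — must start with `x`
iii → no match
iv → no match
v → match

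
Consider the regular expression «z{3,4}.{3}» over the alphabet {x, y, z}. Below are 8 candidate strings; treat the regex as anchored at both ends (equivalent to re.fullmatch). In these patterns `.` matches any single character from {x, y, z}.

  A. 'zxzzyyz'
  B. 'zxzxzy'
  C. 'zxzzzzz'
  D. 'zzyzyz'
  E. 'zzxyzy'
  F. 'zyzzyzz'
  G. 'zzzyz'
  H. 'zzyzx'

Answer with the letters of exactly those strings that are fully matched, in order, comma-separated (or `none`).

A → no match
B → no match
C → no match
D → no match
E → no match
F → no match
G → no match
H → no match

none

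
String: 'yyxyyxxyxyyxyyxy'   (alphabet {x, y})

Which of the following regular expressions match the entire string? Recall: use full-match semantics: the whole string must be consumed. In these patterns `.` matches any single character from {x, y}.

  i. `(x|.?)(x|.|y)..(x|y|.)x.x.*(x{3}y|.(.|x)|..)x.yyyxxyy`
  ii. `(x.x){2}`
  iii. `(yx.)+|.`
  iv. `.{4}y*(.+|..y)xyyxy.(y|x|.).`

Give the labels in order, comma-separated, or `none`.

iv

i → no match — must end with 'yyyxxyy'
ii → no match — must start with 'x'
iii → no match
iv → match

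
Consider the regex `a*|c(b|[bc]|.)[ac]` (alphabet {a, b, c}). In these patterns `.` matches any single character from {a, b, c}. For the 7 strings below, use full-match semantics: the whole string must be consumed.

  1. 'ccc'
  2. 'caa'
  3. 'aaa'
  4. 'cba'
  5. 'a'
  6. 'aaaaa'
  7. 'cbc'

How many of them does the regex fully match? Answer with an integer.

7

1 → match
2 → match
3 → match
4 → match
5 → match
6 → match
7 → match
Total matched: 7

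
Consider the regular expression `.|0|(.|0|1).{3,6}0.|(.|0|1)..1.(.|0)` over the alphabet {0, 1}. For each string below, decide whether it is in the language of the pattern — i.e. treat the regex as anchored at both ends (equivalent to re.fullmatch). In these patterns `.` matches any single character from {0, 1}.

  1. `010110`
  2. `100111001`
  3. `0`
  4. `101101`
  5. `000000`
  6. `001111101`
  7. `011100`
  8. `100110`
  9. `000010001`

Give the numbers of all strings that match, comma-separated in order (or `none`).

1 → match
2 → match
3 → match
4 → match
5 → match
6 → match
7 → match
8 → match
9 → match

1, 2, 3, 4, 5, 6, 7, 8, 9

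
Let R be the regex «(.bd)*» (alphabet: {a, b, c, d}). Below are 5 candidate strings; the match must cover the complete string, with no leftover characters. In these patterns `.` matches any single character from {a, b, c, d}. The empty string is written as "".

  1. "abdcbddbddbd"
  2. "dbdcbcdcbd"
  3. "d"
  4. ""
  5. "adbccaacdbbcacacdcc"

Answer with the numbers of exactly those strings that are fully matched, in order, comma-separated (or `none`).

1 → match
2 → no match
3 → no match
4 → match
5 → no match

1, 4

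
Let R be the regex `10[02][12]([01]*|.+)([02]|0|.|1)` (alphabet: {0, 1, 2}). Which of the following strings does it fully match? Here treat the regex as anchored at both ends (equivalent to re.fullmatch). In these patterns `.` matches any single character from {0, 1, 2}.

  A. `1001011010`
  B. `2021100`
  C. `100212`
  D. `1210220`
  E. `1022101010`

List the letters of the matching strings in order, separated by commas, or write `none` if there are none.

A, C, E

A → match
B → no match — must start with `10`
C → match
D → no match — must start with `10`
E → match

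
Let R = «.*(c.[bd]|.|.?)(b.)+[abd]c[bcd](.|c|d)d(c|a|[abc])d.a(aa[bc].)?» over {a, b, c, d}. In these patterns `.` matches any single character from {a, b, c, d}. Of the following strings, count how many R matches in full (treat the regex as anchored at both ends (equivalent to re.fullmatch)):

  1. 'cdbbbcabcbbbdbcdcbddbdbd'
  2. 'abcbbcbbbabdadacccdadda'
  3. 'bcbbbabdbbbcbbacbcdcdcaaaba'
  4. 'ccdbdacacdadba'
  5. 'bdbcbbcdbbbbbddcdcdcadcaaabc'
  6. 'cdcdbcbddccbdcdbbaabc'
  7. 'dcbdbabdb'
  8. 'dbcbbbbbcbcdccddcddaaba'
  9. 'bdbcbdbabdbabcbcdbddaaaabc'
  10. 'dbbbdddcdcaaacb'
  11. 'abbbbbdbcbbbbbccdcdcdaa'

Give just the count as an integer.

1 → no match
2 → no match
3 → match
4 → no match
5 → no match
6 → no match
7 → no match
8 → no match
9 → no match
10 → no match
11 → no match
Total matched: 1

1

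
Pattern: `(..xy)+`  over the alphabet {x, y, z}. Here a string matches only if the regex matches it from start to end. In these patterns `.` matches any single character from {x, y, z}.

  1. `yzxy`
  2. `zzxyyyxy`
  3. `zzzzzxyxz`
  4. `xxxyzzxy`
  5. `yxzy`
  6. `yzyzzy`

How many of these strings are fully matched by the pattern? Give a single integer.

3

1 → match
2 → match
3 → no match — must end with `xy`
4 → match
5 → no match — must end with `xy`
6 → no match — must end with `xy`
Total matched: 3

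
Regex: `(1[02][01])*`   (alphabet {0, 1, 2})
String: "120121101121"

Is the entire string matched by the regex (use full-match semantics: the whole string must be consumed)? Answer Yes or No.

Yes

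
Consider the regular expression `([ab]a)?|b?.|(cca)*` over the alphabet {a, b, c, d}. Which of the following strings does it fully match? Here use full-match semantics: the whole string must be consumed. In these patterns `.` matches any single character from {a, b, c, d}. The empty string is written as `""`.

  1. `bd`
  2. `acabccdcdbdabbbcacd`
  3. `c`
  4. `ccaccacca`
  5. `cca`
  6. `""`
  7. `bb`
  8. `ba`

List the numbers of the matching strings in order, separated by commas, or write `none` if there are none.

1, 3, 4, 5, 6, 7, 8

1 → match
2 → no match
3 → match
4 → match
5 → match
6 → match
7 → match
8 → match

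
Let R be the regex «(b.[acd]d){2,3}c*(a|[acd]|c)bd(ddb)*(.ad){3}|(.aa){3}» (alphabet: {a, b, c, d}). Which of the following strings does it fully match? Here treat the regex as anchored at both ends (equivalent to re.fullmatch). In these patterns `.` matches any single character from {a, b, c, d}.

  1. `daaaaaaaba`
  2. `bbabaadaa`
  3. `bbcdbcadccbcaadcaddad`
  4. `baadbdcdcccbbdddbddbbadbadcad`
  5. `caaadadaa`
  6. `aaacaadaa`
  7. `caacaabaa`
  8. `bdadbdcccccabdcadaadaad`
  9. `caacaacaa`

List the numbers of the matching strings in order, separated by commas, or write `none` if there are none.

1 → no match
2 → no match
3 → no match
4 → no match
5 → no match
6 → match
7 → match
8 → no match
9 → match

6, 7, 9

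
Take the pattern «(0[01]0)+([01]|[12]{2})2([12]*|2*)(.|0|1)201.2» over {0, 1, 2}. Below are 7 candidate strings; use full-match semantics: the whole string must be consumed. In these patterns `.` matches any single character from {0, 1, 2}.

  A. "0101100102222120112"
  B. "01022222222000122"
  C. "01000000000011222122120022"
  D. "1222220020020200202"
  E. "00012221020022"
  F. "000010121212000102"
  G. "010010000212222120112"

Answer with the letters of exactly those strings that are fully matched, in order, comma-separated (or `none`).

A → no match
B → no match
C → no match
D → no match — must start with "0"
E → no match
F → no match
G → match

G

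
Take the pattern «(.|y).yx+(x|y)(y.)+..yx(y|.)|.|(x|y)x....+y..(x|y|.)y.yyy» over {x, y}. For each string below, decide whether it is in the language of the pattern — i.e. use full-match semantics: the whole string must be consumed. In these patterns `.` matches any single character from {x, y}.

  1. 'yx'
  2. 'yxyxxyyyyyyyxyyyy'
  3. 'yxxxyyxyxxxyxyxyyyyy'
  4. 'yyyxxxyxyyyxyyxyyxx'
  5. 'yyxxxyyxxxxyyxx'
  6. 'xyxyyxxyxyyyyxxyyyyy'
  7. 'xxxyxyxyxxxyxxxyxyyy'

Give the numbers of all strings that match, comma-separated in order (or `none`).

1. 'yx' → no match
2 → no match
3 → match
4 → match
5 → no match
6 → no match
7 → match

3, 4, 7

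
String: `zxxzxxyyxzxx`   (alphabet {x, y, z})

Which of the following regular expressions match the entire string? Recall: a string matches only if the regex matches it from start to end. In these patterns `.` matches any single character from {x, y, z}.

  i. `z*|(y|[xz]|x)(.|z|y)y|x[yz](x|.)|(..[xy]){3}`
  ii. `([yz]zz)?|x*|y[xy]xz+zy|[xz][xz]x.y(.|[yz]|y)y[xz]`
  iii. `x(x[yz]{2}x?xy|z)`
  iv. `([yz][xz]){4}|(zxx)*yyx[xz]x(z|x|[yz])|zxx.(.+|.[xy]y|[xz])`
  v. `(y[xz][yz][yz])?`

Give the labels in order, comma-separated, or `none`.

iv

i → no match
ii → no match
iii → no match — must start with `x`
iv → match
v → no match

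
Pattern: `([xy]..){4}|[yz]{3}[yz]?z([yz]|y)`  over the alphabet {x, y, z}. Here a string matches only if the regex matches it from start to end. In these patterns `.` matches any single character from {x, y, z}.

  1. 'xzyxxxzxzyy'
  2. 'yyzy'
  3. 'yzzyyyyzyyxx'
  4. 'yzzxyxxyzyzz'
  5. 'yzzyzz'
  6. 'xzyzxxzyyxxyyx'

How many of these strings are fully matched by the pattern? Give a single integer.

3

1 → no match
2 → no match
3 → match
4 → match
5 → match
6 → no match
Total matched: 3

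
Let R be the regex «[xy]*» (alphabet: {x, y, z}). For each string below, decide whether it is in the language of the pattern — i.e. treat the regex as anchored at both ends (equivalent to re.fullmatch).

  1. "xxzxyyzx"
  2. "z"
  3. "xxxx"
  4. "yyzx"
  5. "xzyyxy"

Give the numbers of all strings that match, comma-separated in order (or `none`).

1 → no match
2 → no match
3 → match
4 → no match
5 → no match

3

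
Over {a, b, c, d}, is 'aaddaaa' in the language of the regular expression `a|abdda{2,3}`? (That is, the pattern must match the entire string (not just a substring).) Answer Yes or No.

No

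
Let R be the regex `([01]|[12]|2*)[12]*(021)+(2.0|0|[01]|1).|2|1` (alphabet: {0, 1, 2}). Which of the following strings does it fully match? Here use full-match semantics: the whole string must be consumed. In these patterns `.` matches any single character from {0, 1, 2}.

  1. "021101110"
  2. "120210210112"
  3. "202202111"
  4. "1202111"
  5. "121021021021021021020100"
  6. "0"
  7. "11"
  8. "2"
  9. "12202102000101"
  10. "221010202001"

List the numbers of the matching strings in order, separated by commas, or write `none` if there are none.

4, 8

1 → no match
2 → no match
3 → no match
4 → match
5 → no match
6 → no match
7 → no match
8 → match
9 → no match
10 → no match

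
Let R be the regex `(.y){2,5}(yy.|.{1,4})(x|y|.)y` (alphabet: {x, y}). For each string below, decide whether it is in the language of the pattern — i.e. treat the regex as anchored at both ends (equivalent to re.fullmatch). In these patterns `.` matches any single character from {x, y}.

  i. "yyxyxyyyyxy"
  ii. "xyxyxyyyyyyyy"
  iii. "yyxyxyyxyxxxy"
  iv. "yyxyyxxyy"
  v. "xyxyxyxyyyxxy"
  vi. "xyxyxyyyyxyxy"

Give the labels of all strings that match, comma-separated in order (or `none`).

i → match
ii → match
iii → no match
iv → match
v → match
vi → match

i, ii, iv, v, vi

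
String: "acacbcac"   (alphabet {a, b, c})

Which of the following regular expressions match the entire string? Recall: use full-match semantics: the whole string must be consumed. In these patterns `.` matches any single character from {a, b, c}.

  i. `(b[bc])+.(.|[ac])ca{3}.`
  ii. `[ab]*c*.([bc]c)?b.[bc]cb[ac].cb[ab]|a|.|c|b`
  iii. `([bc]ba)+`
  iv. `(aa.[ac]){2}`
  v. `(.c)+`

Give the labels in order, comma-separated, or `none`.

v

i → no match — must start with "b"
ii → no match
iii → no match — must end with "ba"
iv → no match — must start with "aa"
v → match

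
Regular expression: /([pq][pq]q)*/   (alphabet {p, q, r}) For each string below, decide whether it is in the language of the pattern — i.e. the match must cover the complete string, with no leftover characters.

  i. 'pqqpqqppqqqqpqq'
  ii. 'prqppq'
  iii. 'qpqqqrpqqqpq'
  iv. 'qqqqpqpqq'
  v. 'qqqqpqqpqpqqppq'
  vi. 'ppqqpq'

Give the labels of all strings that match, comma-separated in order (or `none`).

i → match
ii. 'prqppq' → no match
iii. 'qpqqqrpqqqpq' → no match
iv. 'qqqqpqpqq' → match
v → match
vi. 'ppqqpq' → match

i, iv, v, vi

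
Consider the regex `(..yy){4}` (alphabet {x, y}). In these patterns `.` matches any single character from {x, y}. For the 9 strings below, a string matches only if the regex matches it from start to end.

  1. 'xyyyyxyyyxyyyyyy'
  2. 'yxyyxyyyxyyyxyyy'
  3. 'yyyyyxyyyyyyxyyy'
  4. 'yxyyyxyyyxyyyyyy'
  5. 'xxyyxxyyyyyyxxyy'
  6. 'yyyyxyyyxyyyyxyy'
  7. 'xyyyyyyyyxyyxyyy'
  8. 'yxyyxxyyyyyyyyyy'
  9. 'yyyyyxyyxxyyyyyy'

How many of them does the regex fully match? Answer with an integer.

1 → match
2 → match
3 → match
4 → match
5 → match
6 → match
7 → match
8 → match
9 → match
Total matched: 9

9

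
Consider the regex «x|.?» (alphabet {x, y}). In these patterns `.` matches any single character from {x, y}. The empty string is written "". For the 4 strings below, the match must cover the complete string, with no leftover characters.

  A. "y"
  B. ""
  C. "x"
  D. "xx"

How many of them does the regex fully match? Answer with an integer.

3

A. "y" → match
B. "" → match
C. "x" → match
D. "xx" → no match
Total matched: 3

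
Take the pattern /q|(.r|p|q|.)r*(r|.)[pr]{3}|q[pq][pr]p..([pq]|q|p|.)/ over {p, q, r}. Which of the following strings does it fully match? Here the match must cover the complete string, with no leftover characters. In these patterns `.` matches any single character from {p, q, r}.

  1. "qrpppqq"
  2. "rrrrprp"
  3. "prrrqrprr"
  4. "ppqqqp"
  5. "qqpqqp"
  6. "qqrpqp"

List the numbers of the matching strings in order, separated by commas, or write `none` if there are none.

1 → no match
2 → match
3 → no match
4 → no match
5 → no match
6 → no match

2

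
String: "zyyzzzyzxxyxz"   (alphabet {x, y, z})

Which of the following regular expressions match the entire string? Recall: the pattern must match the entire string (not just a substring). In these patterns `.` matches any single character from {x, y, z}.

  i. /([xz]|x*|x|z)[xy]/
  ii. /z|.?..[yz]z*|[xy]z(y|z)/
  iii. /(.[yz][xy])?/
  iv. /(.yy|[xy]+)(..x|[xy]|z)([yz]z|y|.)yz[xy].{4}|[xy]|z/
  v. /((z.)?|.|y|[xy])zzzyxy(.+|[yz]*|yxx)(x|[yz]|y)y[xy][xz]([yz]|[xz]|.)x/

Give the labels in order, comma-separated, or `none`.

iv

i → no match
ii → no match
iii → no match
iv → match
v → no match — must end with "x"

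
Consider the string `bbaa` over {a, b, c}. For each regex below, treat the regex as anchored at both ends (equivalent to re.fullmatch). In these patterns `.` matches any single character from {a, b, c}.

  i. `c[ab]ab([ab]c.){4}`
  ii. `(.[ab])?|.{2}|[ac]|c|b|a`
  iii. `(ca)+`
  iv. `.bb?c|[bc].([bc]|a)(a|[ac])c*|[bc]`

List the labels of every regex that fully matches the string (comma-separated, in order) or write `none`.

i → no match — must start with `c`
ii → no match
iii → no match — must start with `ca`
iv → match

iv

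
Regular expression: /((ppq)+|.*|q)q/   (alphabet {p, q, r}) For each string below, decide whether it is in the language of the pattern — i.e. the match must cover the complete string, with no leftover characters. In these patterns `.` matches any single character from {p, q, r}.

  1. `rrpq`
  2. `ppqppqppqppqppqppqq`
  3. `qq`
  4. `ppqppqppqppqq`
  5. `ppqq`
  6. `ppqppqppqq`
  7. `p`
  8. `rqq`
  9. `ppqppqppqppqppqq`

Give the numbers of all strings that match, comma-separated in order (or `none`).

1 → match
2 → match
3 → match
4 → match
5 → match
6 → match
7 → no match — must end with `q`
8 → match
9 → match

1, 2, 3, 4, 5, 6, 8, 9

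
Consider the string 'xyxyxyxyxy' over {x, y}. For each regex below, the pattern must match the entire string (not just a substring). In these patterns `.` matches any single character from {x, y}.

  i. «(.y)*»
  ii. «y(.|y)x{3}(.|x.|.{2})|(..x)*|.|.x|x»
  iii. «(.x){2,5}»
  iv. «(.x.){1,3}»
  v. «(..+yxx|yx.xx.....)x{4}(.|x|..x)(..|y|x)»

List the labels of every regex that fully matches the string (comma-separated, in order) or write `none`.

i → match
ii → no match
iii → no match — must end with 'x'
iv → no match
v → no match

i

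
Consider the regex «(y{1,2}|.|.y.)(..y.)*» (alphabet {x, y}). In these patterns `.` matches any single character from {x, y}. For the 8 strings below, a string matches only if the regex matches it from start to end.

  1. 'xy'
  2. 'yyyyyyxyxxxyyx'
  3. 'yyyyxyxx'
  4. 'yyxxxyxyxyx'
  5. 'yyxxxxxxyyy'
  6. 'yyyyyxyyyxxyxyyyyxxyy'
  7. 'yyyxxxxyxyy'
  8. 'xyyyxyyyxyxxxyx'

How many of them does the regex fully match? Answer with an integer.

1 → no match
2 → no match
3 → no match
4 → match
5 → no match
6 → match
7 → no match
8 → match
Total matched: 3

3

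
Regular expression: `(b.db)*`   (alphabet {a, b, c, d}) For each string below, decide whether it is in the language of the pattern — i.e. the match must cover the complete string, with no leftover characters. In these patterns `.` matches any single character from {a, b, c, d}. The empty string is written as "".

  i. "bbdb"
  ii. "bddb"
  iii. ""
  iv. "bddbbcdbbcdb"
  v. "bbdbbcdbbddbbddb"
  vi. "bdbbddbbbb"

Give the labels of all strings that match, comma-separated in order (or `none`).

i, ii, iii, iv, v

i → match
ii → match
iii → match
iv → match
v → match
vi → no match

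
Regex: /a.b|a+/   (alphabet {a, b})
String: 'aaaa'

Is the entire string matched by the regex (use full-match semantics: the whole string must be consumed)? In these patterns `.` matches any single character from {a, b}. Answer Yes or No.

Yes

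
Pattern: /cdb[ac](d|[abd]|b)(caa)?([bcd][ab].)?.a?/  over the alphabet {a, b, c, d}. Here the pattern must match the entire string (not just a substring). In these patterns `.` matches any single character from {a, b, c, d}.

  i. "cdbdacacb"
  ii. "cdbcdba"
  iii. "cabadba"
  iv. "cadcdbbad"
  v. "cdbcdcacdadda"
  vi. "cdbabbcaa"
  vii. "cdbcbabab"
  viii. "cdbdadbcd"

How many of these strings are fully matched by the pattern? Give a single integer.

1

i → no match
ii → match
iii → no match — must start with "cdb"
iv → no match — must start with "cdb"
v → no match
vi → no match
vii → no match
viii → no match
Total matched: 1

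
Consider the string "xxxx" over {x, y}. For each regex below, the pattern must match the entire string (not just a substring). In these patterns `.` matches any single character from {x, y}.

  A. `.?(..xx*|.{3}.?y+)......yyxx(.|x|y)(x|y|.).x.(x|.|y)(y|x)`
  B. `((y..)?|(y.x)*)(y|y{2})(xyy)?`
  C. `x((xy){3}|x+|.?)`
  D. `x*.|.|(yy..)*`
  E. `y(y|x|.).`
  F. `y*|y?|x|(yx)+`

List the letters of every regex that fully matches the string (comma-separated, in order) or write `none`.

C, D

A → no match
B → no match
C → match
D → match
E → no match — must start with "y"
F → no match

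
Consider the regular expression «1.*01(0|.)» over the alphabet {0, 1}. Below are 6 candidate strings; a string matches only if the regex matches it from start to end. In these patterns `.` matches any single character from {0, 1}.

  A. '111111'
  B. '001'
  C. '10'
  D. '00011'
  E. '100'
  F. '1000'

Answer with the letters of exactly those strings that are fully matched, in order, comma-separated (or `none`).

none

A. '111111' → no match
B. '001' → no match — must start with '1'
C. '10' → no match
D. '00011' → no match — must start with '1'
E. '100' → no match
F. '1000' → no match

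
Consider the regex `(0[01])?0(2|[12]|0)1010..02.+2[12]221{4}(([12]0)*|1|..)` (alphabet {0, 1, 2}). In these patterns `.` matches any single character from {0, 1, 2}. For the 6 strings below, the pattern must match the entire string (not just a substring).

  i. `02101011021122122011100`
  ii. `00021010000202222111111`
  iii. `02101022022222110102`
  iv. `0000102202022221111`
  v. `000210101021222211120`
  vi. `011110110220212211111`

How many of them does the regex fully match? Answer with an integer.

i → no match
ii → match
iii → no match
iv → no match
v → no match
vi → no match
Total matched: 1

1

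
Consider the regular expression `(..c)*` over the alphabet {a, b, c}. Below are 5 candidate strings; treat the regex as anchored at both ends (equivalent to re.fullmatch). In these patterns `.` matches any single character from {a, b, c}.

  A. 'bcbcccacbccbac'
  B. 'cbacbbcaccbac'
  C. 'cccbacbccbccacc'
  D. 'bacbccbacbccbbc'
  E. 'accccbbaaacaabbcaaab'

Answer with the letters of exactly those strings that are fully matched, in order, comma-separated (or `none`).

A → no match
B → no match
C → match
D → match
E → no match

C, D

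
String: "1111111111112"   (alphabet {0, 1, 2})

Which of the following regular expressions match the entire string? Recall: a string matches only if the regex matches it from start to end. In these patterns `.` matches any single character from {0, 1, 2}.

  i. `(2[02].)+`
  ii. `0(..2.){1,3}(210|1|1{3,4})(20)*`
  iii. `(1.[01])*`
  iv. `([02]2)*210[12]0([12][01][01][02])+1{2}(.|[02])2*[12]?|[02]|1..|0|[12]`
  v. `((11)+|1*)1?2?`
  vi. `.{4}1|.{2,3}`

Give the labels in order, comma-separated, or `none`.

i → no match — must start with "2"
ii → no match — must start with "0"
iii → no match
iv → no match
v → match
vi → no match

v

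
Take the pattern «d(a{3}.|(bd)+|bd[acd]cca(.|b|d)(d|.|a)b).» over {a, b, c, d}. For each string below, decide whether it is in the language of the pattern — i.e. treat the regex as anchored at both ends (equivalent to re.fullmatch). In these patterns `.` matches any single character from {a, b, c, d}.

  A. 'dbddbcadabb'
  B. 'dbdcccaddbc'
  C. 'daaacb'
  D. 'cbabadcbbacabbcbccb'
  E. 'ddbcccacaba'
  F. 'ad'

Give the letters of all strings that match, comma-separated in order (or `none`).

A → no match
B → match
C → match
D → no match — must start with 'd'
E → no match
F → no match — must start with 'd'

B, C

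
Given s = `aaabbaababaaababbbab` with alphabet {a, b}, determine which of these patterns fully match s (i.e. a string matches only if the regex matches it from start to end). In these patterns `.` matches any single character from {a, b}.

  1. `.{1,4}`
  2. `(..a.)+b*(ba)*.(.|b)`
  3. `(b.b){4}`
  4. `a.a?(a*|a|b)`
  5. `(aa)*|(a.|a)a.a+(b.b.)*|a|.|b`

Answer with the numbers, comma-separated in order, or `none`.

1 → no match
2 → match
3 → no match — must start with `b`
4 → no match
5 → no match

2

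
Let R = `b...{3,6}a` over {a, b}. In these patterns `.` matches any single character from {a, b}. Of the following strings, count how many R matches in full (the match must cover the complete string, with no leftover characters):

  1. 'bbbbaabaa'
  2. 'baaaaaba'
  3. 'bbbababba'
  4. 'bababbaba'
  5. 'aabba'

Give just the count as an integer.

1 → match
2 → match
3 → match
4 → match
5 → no match — must start with 'b'
Total matched: 4

4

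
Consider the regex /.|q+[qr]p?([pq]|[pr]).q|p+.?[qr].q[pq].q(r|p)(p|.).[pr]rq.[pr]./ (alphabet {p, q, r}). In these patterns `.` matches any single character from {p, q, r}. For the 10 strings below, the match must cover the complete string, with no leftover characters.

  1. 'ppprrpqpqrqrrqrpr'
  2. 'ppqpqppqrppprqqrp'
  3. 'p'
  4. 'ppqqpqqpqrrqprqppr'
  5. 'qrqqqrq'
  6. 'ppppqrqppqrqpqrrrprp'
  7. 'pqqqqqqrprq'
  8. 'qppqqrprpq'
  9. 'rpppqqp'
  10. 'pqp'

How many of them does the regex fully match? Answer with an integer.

1 → no match
2 → match
3 → match
4 → match
5 → no match
6 → no match
7 → no match
8 → no match
9 → no match
10 → no match
Total matched: 3

3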